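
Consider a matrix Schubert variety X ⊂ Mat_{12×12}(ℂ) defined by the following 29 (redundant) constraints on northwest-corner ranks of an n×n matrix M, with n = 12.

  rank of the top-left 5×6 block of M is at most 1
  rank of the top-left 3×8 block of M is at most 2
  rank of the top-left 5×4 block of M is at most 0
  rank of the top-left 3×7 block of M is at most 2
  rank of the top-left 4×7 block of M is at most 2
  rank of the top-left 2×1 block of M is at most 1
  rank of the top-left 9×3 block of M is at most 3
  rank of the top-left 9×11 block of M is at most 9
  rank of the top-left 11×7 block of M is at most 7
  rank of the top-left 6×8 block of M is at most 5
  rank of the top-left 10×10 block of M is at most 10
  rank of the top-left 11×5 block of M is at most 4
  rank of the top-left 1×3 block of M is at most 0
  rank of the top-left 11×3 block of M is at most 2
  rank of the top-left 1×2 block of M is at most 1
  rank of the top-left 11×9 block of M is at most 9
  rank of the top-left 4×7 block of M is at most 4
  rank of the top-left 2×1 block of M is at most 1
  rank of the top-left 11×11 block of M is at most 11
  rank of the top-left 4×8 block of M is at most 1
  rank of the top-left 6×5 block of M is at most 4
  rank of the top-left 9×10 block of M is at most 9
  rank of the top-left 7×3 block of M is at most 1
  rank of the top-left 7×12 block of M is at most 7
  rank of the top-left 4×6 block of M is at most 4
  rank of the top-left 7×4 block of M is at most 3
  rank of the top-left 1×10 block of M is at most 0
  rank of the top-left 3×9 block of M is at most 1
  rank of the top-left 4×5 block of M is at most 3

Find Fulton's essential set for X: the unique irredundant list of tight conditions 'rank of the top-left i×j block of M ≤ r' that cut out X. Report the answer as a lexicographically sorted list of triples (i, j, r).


Reconstructing r_w from the 29 given conditions:

  R[1]: 0, 0, 0, 0, 0, 0, 0, 0, 0, 0, 1, 1
  R[2]: 0, 0, 0, 0, 1, 1, 1, 1, 1, 1, 2, 2
  R[3]: 0, 0, 0, 0, 1, 1, 1, 1, 1, 2, 3, 3
  R[4]: 0, 0, 0, 0, 1, 1, 1, 1, 2, 3, 4, 4
  R[5]: 0, 0, 0, 0, 1, 1, 2, 2, 3, 4, 5, 5
  R[6]: 1, 1, 1, 1, 2, 2, 3, 3, 4, 5, 6, 6
  R[7]: 1, 1, 1, 2, 3, 3, 4, 4, 5, 6, 7, 7
  R[8]: 1, 2, 2, 3, 4, 4, 5, 5, 6, 7, 8, 8
  R[9]: 1, 2, 2, 3, 4, 5, 6, 6, 7, 8, 9, 9
  R[10]: 1, 2, 2, 3, 4, 5, 6, 7, 8, 9, 10, 10
  R[11]: 1, 2, 2, 3, 4, 5, 6, 7, 8, 9, 10, 11
  R[12]: 1, 2, 3, 4, 5, 6, 7, 8, 9, 10, 11, 12

so w = (11, 5, 10, 9, 7, 1, 4, 2, 6, 8, 12, 3).

7 SE-corners of the 39-cell Rothe diagram give Ess(w):

[(1, 10, 0), (3, 9, 1), (4, 8, 1), (5, 4, 0), (5, 6, 1), (7, 3, 1), (11, 3, 2)]


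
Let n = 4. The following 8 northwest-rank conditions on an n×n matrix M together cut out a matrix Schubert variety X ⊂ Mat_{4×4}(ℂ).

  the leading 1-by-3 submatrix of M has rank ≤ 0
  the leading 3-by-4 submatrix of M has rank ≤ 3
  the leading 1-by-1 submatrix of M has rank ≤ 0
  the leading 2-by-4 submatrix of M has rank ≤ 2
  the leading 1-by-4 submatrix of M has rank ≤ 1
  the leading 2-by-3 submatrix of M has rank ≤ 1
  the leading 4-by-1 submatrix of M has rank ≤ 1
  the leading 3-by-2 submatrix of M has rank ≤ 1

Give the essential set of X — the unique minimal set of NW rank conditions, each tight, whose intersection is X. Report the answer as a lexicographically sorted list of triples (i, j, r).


Propagating the 8 rank bounds to every northwest block:

  i=1: 0, 0, 0, 1
  i=2: 1, 1, 1, 2
  i=3: 1, 1, 2, 3
  i=4: 1, 2, 3, 4

hence w(1..4) = (4, 1, 3, 2).

D(w) has 4 cells with 2 SE-corners; essential set:

[(1, 3, 0), (3, 2, 1)]


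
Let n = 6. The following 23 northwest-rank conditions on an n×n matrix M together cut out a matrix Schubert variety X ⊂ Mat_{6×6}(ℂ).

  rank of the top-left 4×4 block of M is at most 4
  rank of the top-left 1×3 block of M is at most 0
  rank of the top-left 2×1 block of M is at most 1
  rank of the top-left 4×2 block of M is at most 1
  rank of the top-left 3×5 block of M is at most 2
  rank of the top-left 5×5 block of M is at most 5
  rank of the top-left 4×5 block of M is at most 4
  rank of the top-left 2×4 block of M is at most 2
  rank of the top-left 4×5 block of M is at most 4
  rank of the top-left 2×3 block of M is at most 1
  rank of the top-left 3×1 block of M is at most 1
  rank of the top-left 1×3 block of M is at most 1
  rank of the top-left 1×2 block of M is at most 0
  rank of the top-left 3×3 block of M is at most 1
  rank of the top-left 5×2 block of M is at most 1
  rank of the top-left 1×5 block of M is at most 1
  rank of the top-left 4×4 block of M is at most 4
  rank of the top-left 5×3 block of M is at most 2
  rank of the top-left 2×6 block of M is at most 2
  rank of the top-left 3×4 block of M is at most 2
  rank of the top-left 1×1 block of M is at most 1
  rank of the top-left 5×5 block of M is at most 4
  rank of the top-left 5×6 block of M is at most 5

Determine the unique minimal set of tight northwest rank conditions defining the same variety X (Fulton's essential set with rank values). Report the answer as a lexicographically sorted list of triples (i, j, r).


Rank table r_w(6×6) implied by the 23 constraints:

  R[1]: 0 0 0 1 1 1
  R[2]: 1 1 1 2 2 2
  R[3]: 1 1 1 2 2 3
  R[4]: 1 1 2 3 3 4
  R[5]: 1 1 2 3 4 5
  R[6]: 1 2 3 4 5 6

the unique w with this rank table is (4, 1, 6, 3, 5, 2).

Fulton essential set (4 of the 8 Rothe cells):

[(1, 3, 0), (3, 3, 1), (3, 5, 2), (5, 2, 1)]


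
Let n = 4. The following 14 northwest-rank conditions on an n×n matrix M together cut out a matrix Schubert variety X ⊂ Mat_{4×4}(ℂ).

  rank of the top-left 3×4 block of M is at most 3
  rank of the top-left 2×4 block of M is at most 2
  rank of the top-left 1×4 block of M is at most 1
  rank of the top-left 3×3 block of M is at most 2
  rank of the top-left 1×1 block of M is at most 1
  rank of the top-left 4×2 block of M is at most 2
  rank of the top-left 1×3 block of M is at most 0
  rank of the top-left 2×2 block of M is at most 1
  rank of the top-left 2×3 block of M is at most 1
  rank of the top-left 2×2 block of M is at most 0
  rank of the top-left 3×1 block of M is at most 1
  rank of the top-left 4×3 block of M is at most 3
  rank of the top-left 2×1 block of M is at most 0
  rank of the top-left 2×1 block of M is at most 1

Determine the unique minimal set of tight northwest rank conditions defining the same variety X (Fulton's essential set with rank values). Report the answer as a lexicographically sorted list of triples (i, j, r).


Reconstructing r_w from the 14 given conditions:

  row 1: 0 0 0 1
  row 2: 0 0 1 2
  row 3: 1 1 2 3
  row 4: 1 2 3 4

reading off 1-entries of Δ²R: w = (4, 3, 1, 2).

ℓ(w)=5; the 2 essential cells (i,j,r):

[(1, 3, 0), (2, 2, 0)]


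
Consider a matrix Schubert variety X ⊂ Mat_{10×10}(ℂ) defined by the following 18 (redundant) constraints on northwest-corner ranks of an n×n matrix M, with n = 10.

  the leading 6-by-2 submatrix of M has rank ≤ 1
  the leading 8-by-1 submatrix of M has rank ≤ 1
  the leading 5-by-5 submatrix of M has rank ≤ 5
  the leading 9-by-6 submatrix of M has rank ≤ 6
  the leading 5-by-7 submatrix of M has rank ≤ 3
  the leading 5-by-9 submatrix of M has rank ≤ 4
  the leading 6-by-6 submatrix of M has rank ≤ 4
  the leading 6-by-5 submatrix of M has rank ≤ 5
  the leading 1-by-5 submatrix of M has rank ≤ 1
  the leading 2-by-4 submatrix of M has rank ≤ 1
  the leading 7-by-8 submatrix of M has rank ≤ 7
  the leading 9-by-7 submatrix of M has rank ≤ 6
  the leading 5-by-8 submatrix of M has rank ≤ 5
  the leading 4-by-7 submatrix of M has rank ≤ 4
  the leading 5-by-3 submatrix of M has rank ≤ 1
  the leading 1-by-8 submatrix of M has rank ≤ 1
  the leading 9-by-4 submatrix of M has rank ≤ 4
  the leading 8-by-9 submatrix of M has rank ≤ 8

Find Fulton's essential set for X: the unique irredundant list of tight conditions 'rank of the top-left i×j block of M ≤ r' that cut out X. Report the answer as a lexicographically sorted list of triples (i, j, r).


Computing R[i][j] = min implied NW-rank bound (n=10, 18 conditions):

  R[1]: 1  1  1  1  1  1  1  1  1  1
  R[2]: 1  1  1  1  2  2  2  2  2  2
  R[3]: 1  1  1  2  3  3  3  3  3  3
  R[4]: 1  1  1  2  3  3  3  4  4  4
  R[5]: 1  1  1  2  3  3  3  4  4  5
  R[6]: 1  1  2  3  4  4  4  5  5  6
  R[7]: 1  2  3  4  5  5  5  6  6  7
  R[8]: 1  2  3  4  5  6  6  7  7  8
  R[9]: 1  2  3  4  5  6  6  7  8  9
  R[10]: 1  2  3  4  5  6  7  8  9  10

hence w(1..10) = (1, 5, 4, 8, 10, 3, 2, 6, 9, 7).

|D(w)|=16, |Ess(w)|=6:

[(2, 4, 1), (5, 3, 1), (5, 7, 3), (5, 9, 4), (6, 2, 1), (9, 7, 6)]


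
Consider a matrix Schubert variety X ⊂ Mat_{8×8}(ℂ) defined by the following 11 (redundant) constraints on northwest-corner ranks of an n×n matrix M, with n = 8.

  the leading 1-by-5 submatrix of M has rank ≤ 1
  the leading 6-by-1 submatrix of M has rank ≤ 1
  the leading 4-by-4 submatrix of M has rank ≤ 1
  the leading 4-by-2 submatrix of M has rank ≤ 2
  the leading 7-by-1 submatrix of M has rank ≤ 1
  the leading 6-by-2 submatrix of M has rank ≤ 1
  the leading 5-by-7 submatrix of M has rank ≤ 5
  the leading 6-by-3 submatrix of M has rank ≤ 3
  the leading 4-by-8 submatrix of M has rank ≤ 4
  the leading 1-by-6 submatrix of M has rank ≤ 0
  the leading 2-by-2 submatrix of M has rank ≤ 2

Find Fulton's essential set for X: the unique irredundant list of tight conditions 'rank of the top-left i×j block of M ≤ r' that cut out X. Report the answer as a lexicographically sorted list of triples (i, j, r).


The tightest implied rank at each (i,j), from the 11 conditions:

  0 0 0 0 0 0 1 1
  1 1 1 1 1 1 2 2
  1 1 1 1 2 2 3 3
  1 1 1 1 2 3 4 4
  1 1 2 2 3 4 5 5
  1 1 2 3 4 5 6 6
  1 2 3 4 5 6 7 7
  1 2 3 4 5 6 7 8

so w = (7, 1, 5, 6, 3, 4, 2, 8).

ℓ(w)=14; the 3 essential cells (i,j,r):

[(1, 6, 0), (4, 4, 1), (6, 2, 1)]


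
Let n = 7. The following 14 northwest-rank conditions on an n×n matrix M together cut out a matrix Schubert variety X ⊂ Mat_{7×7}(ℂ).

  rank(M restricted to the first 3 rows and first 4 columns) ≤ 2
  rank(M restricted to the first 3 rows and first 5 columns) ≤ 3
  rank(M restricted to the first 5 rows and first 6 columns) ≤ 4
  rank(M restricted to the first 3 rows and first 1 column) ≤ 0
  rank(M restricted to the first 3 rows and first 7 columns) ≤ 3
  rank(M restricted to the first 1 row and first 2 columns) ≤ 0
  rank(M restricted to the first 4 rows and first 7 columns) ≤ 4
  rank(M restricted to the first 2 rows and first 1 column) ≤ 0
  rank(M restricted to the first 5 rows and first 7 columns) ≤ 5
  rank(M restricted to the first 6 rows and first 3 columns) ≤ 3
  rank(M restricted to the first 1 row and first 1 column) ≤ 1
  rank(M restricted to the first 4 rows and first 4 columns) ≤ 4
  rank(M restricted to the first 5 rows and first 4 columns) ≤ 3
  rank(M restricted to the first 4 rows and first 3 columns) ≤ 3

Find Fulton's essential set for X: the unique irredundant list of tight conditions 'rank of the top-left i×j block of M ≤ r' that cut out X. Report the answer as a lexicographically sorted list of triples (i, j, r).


Recovering R(i,j) via the rank-extension bound from the 14 conditions:

  R[1]: 0  0  1  1  1  1  1
  R[2]: 0  1  2  2  2  2  2
  R[3]: 0  1  2  2  3  3  3
  R[4]: 1  2  3  3  4  4  4
  R[5]: 1  2  3  3  4  4  5
  R[6]: 1  2  3  4  5  5  6
  R[7]: 1  2  3  4  5  6  7

giving w = (3, 2, 5, 1, 7, 4, 6) via Δ²R.

5 SE-corners of the 7-cell Rothe diagram give Ess(w):

[(1, 2, 0), (3, 1, 0), (3, 4, 2), (5, 4, 3), (5, 6, 4)]


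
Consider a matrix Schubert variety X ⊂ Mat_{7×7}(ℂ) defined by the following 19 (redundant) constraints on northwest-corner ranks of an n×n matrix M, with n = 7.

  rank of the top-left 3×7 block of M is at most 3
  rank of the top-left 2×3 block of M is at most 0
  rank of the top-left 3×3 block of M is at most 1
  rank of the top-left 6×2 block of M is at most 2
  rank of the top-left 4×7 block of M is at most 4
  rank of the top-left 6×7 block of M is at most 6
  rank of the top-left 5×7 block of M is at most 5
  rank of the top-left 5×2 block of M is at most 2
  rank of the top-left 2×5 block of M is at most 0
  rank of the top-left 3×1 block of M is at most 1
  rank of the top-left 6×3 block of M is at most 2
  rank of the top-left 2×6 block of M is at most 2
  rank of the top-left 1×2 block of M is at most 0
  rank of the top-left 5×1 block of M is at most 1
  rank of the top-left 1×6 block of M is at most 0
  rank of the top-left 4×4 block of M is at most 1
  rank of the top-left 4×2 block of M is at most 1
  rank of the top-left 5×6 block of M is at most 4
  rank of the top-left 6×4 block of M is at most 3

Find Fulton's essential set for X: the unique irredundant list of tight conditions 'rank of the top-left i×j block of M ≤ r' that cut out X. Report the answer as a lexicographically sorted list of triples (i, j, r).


Recovering R(i,j) via the rank-extension bound from the 19 conditions:

  i=1: 0, 0, 0, 0, 0, 0, 1
  i=2: 0, 0, 0, 0, 0, 1, 2
  i=3: 1, 1, 1, 1, 1, 2, 3
  i=4: 1, 1, 1, 1, 2, 3, 4
  i=5: 1, 2, 2, 2, 3, 4, 5
  i=6: 1, 2, 2, 3, 4, 5, 6
  i=7: 1, 2, 3, 4, 5, 6, 7

hence w(1..7) = (7, 6, 1, 5, 2, 4, 3).

4 SE-corners of the 15-cell Rothe diagram give Ess(w):

[(1, 6, 0), (2, 5, 0), (4, 4, 1), (6, 3, 2)]


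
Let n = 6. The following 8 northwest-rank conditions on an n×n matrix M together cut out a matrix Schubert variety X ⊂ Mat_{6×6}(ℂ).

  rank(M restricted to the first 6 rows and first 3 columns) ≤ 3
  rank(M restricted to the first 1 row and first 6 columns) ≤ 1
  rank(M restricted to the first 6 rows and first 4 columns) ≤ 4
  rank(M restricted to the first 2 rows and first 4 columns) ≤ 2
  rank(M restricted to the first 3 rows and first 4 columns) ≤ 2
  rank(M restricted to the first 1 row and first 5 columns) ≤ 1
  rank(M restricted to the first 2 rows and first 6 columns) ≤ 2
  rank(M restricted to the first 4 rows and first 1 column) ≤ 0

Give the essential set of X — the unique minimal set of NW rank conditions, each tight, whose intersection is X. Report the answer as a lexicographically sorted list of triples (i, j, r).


Rank table r_w(6×6) implied by the 8 constraints:

  i=1: 0 1 1 1 1 1
  i=2: 0 1 2 2 2 2
  i=3: 0 1 2 2 3 3
  i=4: 0 1 2 3 4 4
  i=5: 1 2 3 4 5 5
  i=6: 1 2 3 4 5 6

hence w(1..6) = (2, 3, 5, 4, 1, 6).

D(w) has 5 cells with 2 SE-corners; essential set:

[(3, 4, 2), (4, 1, 0)]


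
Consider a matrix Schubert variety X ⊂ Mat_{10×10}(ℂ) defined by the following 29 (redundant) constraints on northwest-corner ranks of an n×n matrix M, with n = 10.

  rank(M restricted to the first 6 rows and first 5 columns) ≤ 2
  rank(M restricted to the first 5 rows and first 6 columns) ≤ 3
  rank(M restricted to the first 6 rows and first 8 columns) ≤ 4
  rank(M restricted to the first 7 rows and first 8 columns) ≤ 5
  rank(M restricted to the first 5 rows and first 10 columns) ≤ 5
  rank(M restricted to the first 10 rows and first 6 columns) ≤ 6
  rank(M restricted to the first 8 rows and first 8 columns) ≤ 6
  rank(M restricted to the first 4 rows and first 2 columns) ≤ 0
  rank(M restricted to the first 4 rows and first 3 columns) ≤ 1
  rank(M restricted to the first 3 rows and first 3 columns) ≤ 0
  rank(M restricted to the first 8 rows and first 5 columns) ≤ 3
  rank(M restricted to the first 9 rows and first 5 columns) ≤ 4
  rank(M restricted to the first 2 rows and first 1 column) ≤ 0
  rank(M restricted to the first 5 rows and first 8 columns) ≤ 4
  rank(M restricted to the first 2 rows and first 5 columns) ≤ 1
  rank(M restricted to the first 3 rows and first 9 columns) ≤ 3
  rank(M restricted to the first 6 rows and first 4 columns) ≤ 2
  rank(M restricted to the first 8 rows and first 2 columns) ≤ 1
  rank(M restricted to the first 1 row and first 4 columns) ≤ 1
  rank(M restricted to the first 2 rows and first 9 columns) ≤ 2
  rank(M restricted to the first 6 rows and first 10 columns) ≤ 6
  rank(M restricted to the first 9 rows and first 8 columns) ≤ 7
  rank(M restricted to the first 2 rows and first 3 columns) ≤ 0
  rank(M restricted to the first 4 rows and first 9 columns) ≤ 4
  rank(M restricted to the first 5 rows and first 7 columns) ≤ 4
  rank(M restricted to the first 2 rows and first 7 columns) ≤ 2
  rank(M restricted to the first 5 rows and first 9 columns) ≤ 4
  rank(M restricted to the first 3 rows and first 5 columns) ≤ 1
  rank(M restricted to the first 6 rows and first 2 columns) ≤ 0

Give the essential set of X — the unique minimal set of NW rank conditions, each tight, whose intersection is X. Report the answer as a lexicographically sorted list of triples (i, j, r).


Propagating the 29 rank bounds to every northwest block:

  i=1: 0 | 0 | 0 | 1 | 1 | 1 | 1 | 1 | 1 | 1
  i=2: 0 | 0 | 0 | 1 | 1 | 2 | 2 | 2 | 2 | 2
  i=3: 0 | 0 | 0 | 1 | 1 | 2 | 3 | 3 | 3 | 3
  i=4: 0 | 0 | 1 | 2 | 2 | 3 | 4 | 4 | 4 | 4
  i=5: 0 | 0 | 1 | 2 | 2 | 3 | 4 | 4 | 4 | 5
  i=6: 0 | 0 | 1 | 2 | 2 | 3 | 4 | 4 | 5 | 6
  i=7: 1 | 1 | 2 | 3 | 3 | 4 | 5 | 5 | 6 | 7
  i=8: 1 | 1 | 2 | 3 | 3 | 4 | 5 | 6 | 7 | 8
  i=9: 1 | 2 | 3 | 4 | 4 | 5 | 6 | 7 | 8 | 9
  i=10: 1 | 2 | 3 | 4 | 5 | 6 | 7 | 8 | 9 | 10

hence w(1..10) = (4, 6, 7, 3, 10, 9, 1, 8, 2, 5).

8 SE-corners of the 24-cell Rothe diagram give Ess(w):

[(3, 3, 0), (3, 5, 1), (5, 9, 4), (6, 2, 0), (6, 5, 2), (6, 8, 4), (8, 2, 1), (8, 5, 3)]


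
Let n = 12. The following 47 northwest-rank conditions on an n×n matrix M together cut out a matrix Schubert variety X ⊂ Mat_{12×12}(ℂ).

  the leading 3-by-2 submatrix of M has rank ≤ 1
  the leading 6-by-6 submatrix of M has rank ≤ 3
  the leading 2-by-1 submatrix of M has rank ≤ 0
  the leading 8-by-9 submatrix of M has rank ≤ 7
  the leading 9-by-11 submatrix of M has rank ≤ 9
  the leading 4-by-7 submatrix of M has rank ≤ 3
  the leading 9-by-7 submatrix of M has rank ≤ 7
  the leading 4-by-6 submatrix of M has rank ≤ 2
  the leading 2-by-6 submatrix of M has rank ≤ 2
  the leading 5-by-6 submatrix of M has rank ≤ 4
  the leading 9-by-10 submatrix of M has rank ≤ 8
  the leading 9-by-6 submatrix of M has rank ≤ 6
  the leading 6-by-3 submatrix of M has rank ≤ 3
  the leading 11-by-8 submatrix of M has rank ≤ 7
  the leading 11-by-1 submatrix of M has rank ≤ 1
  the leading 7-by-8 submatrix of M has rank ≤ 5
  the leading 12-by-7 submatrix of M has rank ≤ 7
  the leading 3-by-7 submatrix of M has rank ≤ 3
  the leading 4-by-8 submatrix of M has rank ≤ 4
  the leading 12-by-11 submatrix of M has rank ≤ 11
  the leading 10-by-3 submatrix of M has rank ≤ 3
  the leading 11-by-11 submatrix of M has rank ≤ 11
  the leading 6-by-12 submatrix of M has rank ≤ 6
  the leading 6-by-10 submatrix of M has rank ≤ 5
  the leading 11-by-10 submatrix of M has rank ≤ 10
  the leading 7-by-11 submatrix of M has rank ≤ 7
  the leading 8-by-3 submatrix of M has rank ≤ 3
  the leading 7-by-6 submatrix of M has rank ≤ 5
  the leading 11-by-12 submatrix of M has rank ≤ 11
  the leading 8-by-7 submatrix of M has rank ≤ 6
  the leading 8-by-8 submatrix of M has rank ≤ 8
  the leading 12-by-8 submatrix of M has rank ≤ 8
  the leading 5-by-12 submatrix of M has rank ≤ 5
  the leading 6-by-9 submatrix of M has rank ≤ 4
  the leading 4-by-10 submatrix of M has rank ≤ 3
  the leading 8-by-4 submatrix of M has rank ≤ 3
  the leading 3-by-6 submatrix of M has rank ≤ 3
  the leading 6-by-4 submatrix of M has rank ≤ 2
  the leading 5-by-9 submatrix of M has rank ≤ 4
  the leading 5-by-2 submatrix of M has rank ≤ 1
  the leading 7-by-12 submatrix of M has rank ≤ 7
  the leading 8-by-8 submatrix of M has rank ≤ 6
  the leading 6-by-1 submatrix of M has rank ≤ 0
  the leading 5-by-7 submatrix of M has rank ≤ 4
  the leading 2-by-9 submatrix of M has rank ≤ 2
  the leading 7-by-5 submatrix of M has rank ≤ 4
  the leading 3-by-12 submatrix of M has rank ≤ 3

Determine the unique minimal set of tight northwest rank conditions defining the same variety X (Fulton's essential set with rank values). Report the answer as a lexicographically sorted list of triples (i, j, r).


The tightest implied rank at each (i,j), from the 47 conditions:

  row 1: 0, 1, 1, 1, 1, 1, 1, 1, 1, 1, 1, 1
  row 2: 0, 1, 2, 2, 2, 2, 2, 2, 2, 2, 2, 2
  row 3: 0, 1, 2, 2, 2, 2, 3, 3, 3, 3, 3, 3
  row 4: 0, 1, 2, 2, 2, 2, 3, 3, 3, 3, 4, 4
  row 5: 0, 1, 2, 2, 3, 3, 4, 4, 4, 4, 5, 5
  row 6: 0, 1, 2, 2, 3, 3, 4, 4, 4, 5, 6, 6
  row 7: 1, 2, 3, 3, 4, 4, 5, 5, 5, 6, 7, 7
  row 8: 1, 2, 3, 3, 4, 5, 6, 6, 6, 7, 8, 8
  row 9: 1, 2, 3, 4, 5, 6, 7, 7, 7, 8, 9, 9
  row 10: 1, 2, 3, 4, 5, 6, 7, 7, 8, 9, 10, 10
  row 11: 1, 2, 3, 4, 5, 6, 7, 7, 8, 9, 10, 11
  row 12: 1, 2, 3, 4, 5, 6, 7, 8, 9, 10, 11, 12

hence w(1..12) = (2, 3, 7, 11, 5, 10, 1, 6, 4, 9, 12, 8).

|D(w)|=23, |Ess(w)|=8:

[(4, 6, 2), (4, 10, 3), (6, 1, 0), (6, 4, 2), (6, 6, 3), (6, 9, 4), (8, 4, 3), (11, 8, 7)]


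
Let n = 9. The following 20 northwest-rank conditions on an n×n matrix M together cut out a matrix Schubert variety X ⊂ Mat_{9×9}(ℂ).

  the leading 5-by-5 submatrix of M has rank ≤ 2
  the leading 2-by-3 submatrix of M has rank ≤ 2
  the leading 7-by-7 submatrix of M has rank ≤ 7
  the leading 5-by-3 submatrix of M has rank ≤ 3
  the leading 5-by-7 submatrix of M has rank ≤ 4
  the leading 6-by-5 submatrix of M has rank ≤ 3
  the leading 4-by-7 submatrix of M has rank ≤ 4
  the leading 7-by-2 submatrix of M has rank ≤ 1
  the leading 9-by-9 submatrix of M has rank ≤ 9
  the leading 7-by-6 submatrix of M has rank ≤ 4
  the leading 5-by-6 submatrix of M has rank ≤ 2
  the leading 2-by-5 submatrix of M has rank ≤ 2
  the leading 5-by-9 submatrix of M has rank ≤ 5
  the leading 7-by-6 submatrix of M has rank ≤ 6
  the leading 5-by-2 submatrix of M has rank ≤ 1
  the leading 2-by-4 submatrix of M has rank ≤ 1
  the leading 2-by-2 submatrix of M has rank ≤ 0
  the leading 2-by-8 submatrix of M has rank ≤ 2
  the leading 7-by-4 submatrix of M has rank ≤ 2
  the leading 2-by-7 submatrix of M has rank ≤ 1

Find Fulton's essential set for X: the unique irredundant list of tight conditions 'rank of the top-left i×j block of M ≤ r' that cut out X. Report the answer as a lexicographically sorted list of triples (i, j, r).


Propagating the 20 rank bounds to every northwest block:

  i=1: 0 0 1 1 1 1 1 1 1
  i=2: 0 0 1 1 1 1 1 2 2
  i=3: 1 1 2 2 2 2 2 3 3
  i=4: 1 1 2 2 2 2 3 4 4
  i=5: 1 1 2 2 2 2 3 4 5
  i=6: 1 1 2 2 3 3 4 5 6
  i=7: 1 1 2 2 3 4 5 6 7
  i=8: 1 2 3 3 4 5 6 7 8
  i=9: 1 2 3 4 5 6 7 8 9

giving w = (3, 8, 1, 7, 9, 5, 6, 2, 4) via Δ²R.

D(w) has 20 cells with 5 SE-corners; essential set:

[(2, 2, 0), (2, 7, 1), (5, 6, 2), (7, 2, 1), (7, 4, 2)]


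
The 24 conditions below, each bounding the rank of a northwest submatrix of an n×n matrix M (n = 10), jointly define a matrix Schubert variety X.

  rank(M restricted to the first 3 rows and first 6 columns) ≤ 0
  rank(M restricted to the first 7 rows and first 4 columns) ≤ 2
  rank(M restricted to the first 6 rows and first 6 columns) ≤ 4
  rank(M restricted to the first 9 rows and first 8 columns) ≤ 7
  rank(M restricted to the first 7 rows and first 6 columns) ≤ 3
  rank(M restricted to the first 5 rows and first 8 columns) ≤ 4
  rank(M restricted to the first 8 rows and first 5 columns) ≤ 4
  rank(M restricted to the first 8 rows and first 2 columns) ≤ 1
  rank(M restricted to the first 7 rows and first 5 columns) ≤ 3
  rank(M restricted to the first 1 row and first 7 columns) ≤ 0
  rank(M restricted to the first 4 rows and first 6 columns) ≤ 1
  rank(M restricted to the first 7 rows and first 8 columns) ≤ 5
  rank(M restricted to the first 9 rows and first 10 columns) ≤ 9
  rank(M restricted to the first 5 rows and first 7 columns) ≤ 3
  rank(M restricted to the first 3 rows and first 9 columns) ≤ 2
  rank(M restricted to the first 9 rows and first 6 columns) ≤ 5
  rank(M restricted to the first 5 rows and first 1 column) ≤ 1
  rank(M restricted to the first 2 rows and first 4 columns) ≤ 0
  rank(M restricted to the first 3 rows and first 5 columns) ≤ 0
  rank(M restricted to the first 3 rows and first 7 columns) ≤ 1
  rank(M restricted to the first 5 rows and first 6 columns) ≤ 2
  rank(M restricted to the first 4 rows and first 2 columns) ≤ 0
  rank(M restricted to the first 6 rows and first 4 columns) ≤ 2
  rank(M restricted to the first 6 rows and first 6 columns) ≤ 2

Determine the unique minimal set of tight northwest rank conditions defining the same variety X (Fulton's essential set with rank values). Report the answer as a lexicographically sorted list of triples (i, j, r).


The tightest implied rank at each (i,j), from the 24 conditions:

  i=1: 0 0 0 0 0 0 0 1 1 1
  i=2: 0 0 0 0 0 0 1 2 2 2
  i=3: 0 0 0 0 0 0 1 2 2 3
  i=4: 0 0 1 1 1 1 2 3 3 4
  i=5: 1 1 2 2 2 2 3 4 4 5
  i=6: 1 1 2 2 2 2 3 4 5 6
  i=7: 1 1 2 2 3 3 4 5 6 7
  i=8: 1 1 2 3 4 4 5 6 7 8
  i=9: 1 2 3 4 5 5 6 7 8 9
  i=10: 1 2 3 4 5 6 7 8 9 10

the unique w with this rank table is (8, 7, 10, 3, 1, 9, 5, 4, 2, 6).

|D(w)|=29, |Ess(w)|=7:

[(1, 7, 0), (3, 6, 0), (3, 9, 2), (4, 2, 0), (6, 6, 2), (7, 4, 2), (8, 2, 1)]


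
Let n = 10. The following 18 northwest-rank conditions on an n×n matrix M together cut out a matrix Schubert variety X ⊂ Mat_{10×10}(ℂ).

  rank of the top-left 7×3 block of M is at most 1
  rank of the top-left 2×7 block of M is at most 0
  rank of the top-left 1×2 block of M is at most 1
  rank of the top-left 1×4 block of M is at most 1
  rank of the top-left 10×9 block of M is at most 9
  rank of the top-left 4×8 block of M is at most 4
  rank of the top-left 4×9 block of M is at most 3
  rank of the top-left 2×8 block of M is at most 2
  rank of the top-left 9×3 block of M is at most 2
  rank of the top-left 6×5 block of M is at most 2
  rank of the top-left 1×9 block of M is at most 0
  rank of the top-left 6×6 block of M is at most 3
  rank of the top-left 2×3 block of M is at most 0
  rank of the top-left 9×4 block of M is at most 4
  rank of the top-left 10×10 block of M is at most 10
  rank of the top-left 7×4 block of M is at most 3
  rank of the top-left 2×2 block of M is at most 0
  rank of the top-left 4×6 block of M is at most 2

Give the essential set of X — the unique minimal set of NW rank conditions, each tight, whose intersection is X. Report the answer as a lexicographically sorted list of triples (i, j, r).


Rank table r_w(10×10) implied by the 18 constraints:

  R[1]: 0 | 0 | 0 | 0 | 0 | 0 | 0 | 0 | 0 | 1
  R[2]: 0 | 0 | 0 | 0 | 0 | 0 | 0 | 1 | 1 | 2
  R[3]: 1 | 1 | 1 | 1 | 1 | 1 | 1 | 2 | 2 | 3
  R[4]: 1 | 1 | 1 | 2 | 2 | 2 | 2 | 3 | 3 | 4
  R[5]: 1 | 1 | 1 | 2 | 2 | 3 | 3 | 4 | 4 | 5
  R[6]: 1 | 1 | 1 | 2 | 2 | 3 | 4 | 5 | 5 | 6
  R[7]: 1 | 1 | 1 | 2 | 3 | 4 | 5 | 6 | 6 | 7
  R[8]: 1 | 2 | 2 | 3 | 4 | 5 | 6 | 7 | 7 | 8
  R[9]: 1 | 2 | 2 | 3 | 4 | 5 | 6 | 7 | 8 | 9
  R[10]: 1 | 2 | 3 | 4 | 5 | 6 | 7 | 8 | 9 | 10

so w = (10, 8, 1, 4, 6, 7, 5, 2, 9, 3).

|D(w)|=27, |Ess(w)|=5:

[(1, 9, 0), (2, 7, 0), (6, 5, 2), (7, 3, 1), (9, 3, 2)]


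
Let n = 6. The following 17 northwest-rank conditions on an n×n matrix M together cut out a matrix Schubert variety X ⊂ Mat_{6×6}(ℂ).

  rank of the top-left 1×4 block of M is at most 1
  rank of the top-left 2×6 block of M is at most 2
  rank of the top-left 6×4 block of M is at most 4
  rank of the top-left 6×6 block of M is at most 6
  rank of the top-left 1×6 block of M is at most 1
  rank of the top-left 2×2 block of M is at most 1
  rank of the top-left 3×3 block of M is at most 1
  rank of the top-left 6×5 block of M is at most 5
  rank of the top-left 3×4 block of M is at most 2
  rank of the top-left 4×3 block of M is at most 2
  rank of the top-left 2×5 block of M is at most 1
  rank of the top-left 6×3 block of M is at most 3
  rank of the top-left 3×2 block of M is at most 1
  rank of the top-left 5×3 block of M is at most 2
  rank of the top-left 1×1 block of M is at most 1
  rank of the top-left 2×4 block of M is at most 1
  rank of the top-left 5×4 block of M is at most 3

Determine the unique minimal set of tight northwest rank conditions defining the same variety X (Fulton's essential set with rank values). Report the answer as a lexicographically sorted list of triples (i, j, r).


Propagating the 17 rank bounds to every northwest block:

  row 1: 1 1 1 1 1 1
  row 2: 1 1 1 1 1 2
  row 3: 1 1 1 2 2 3
  row 4: 1 2 2 3 3 4
  row 5: 1 2 2 3 4 5
  row 6: 1 2 3 4 5 6

giving w = (1, 6, 4, 2, 5, 3) via Δ²R.

|D(w)|=7, |Ess(w)|=3:

[(2, 5, 1), (3, 3, 1), (5, 3, 2)]


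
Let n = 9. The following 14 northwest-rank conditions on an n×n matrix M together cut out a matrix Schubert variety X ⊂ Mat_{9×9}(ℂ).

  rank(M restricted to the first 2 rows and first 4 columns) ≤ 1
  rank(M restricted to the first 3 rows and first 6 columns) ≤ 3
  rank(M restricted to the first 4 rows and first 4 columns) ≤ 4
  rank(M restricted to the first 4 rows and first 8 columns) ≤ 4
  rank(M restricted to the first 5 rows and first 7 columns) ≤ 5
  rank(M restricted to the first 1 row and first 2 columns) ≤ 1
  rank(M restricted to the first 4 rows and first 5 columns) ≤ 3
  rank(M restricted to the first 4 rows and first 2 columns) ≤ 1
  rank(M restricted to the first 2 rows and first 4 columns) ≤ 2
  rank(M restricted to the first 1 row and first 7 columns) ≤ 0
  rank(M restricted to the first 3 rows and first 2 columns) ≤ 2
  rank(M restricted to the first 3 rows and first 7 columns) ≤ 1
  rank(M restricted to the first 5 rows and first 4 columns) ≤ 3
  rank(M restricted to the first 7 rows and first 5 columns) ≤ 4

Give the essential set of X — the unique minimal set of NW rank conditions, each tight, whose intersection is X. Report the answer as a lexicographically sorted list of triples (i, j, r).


Recovering R(i,j) via the rank-extension bound from the 14 conditions:

  row 1: 0  0  0  0  0  0  0  1  1
  row 2: 1  1  1  1  1  1  1  2  2
  row 3: 1  1  1  1  1  1  1  2  3
  row 4: 1  1  2  2  2  2  2  3  4
  row 5: 1  2  3  3  3  3  3  4  5
  row 6: 1  2  3  4  4  4  4  5  6
  row 7: 1  2  3  4  4  5  5  6  7
  row 8: 1  2  3  4  5  6  6  7  8
  row 9: 1  2  3  4  5  6  7  8  9

second differences of R give the permutation w = (8, 1, 9, 3, 2, 4, 6, 5, 7).

4 SE-corners of the 15-cell Rothe diagram give Ess(w):

[(1, 7, 0), (3, 7, 1), (4, 2, 1), (7, 5, 4)]


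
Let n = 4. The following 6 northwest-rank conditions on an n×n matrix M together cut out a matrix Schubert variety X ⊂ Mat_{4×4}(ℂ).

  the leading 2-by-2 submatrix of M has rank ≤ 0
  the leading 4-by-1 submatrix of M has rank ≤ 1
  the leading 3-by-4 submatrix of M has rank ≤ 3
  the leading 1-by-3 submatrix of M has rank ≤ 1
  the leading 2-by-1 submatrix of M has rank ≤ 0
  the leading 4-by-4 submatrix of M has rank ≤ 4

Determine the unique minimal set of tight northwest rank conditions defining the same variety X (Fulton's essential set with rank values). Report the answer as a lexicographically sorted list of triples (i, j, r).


Reconstructing r_w from the 6 given conditions:

  R[1]: 0, 0, 1, 1
  R[2]: 0, 0, 1, 2
  R[3]: 1, 1, 2, 3
  R[4]: 1, 2, 3, 4

giving w = (3, 4, 1, 2) via Δ²R.

ℓ(w)=4; the 1 essential cell (i,j,r):

[(2, 2, 0)]


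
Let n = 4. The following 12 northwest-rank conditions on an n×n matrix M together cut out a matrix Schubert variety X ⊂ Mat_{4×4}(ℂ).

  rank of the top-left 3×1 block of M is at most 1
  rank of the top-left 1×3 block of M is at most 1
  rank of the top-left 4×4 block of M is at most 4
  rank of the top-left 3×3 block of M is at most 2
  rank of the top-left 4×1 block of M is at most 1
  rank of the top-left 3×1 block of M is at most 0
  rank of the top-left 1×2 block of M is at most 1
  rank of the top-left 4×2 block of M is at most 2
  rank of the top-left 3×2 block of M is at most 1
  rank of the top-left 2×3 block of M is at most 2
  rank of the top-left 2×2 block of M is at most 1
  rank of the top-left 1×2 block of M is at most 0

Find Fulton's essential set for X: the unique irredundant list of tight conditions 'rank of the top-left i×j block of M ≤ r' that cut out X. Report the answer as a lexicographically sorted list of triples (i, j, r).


Reconstructing r_w from the 12 given conditions:

  i=1: 0 | 0 | 1 | 1
  i=2: 0 | 1 | 2 | 2
  i=3: 0 | 1 | 2 | 3
  i=4: 1 | 2 | 3 | 4

so w = (3, 2, 4, 1).

D(w) has 4 cells with 2 SE-corners; essential set:

[(1, 2, 0), (3, 1, 0)]


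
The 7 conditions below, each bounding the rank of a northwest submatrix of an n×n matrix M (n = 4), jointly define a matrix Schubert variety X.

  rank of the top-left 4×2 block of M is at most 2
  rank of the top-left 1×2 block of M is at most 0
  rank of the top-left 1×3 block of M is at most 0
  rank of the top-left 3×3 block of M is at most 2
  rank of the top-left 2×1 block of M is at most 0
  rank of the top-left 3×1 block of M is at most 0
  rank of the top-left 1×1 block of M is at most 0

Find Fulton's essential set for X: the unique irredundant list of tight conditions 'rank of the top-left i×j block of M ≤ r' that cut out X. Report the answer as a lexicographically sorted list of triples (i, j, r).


Rank table r_w(4×4) implied by the 7 constraints:

  i=1: 0, 0, 0, 1
  i=2: 0, 1, 1, 2
  i=3: 0, 1, 2, 3
  i=4: 1, 2, 3, 4

the unique w with this rank table is (4, 2, 3, 1).

Rothe diagram D(w) (5 cells), 2 SE-corners (essential conditions):

[(1, 3, 0), (3, 1, 0)]


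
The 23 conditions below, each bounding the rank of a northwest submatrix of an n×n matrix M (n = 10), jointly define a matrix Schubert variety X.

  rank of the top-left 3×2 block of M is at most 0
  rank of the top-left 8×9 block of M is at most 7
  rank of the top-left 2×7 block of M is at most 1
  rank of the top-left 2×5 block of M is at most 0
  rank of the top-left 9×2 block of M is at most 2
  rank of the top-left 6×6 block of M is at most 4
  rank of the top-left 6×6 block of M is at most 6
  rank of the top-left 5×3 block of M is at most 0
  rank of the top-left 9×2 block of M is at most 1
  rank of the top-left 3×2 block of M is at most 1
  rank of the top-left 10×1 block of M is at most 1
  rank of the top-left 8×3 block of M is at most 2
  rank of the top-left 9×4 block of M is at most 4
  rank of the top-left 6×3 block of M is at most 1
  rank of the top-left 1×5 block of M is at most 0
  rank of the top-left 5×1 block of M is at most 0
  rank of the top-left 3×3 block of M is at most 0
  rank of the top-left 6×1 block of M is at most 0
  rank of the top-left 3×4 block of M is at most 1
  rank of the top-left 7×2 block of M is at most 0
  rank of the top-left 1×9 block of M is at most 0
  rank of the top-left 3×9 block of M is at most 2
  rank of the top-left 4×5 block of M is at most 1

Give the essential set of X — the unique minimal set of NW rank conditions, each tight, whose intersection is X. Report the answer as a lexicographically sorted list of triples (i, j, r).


Computing R[i][j] = min implied NW-rank bound (n=10, 23 conditions):

  row 1: 0 0 0 0 0 0 0 0 0 1
  row 2: 0 0 0 0 0 1 1 1 1 2
  row 3: 0 0 0 1 1 2 2 2 2 3
  row 4: 0 0 0 1 1 2 3 3 3 4
  row 5: 0 0 0 1 2 3 4 4 4 5
  row 6: 0 0 1 2 3 4 5 5 5 6
  row 7: 0 0 1 2 3 4 5 6 6 7
  row 8: 1 1 2 3 4 5 6 7 7 8
  row 9: 1 1 2 3 4 5 6 7 8 9
  row 10: 1 2 3 4 5 6 7 8 9 10

so w = (10, 6, 4, 7, 5, 3, 8, 1, 9, 2).

|D(w)|=29, |Ess(w)|=6:

[(1, 9, 0), (2, 5, 0), (4, 5, 1), (5, 3, 0), (7, 2, 0), (9, 2, 1)]


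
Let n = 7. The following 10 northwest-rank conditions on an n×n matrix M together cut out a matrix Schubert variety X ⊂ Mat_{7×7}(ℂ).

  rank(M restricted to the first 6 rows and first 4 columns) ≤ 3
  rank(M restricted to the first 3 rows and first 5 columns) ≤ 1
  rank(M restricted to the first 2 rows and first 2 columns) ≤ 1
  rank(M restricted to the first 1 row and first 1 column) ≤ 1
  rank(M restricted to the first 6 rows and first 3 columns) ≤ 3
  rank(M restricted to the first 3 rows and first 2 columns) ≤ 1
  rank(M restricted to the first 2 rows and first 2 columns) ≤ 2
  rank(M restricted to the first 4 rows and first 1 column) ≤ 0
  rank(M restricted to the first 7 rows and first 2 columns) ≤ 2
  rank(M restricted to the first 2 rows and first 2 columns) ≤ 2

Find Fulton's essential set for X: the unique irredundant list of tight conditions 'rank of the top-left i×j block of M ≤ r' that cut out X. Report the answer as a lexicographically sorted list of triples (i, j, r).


The tightest implied rank at each (i,j), from the 10 conditions:

  i=1: 0 | 1 | 1 | 1 | 1 | 1 | 1
  i=2: 0 | 1 | 1 | 1 | 1 | 2 | 2
  i=3: 0 | 1 | 1 | 1 | 1 | 2 | 3
  i=4: 0 | 1 | 2 | 2 | 2 | 3 | 4
  i=5: 1 | 2 | 3 | 3 | 3 | 4 | 5
  i=6: 1 | 2 | 3 | 3 | 4 | 5 | 6
  i=7: 1 | 2 | 3 | 4 | 5 | 6 | 7

hence w(1..7) = (2, 6, 7, 3, 1, 5, 4).

ℓ(w)=11; the 3 essential cells (i,j,r):

[(3, 5, 1), (4, 1, 0), (6, 4, 3)]


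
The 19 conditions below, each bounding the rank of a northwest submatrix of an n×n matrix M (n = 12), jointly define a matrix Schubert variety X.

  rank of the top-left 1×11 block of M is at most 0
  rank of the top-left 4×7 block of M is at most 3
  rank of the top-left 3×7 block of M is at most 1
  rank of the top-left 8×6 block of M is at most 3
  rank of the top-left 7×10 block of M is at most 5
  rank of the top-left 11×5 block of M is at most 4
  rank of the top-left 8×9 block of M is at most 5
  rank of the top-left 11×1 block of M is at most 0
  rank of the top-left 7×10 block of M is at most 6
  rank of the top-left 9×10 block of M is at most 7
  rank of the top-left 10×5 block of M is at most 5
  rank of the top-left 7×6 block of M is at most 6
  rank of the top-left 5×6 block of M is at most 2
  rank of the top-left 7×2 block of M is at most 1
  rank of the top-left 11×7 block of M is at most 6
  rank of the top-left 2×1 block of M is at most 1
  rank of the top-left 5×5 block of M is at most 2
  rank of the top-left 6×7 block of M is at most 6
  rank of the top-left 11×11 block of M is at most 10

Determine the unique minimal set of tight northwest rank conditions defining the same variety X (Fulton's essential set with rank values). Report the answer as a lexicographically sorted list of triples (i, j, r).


Rank table r_w(12×12) implied by the 19 constraints:

  i=1: 0 0 0 0 0 0 0 0 0 0 0 1
  i=2: 0 1 1 1 1 1 1 1 1 1 1 2
  i=3: 0 1 1 1 1 1 1 2 2 2 2 3
  i=4: 0 1 2 2 2 2 2 3 3 3 3 4
  i=5: 0 1 2 2 2 2 3 4 4 4 4 5
  i=6: 0 1 2 3 3 3 4 5 5 5 5 6
  i=7: 0 1 2 3 3 3 4 5 5 5 6 7
  i=8: 0 1 2 3 3 3 4 5 5 6 7 8
  i=9: 0 1 2 3 4 4 5 6 6 7 8 9
  i=10: 0 1 2 3 4 5 6 7 7 8 9 10
  i=11: 0 1 2 3 4 5 6 7 8 9 10 11
  i=12: 1 2 3 4 5 6 7 8 9 10 11 12

giving w = (12, 2, 8, 3, 7, 4, 11, 10, 5, 6, 9, 1) via Δ²R.

Fulton essential set (7 of the 36 Rothe cells):

[(1, 11, 0), (3, 7, 1), (5, 6, 2), (7, 10, 5), (8, 6, 3), (8, 9, 5), (11, 1, 0)]


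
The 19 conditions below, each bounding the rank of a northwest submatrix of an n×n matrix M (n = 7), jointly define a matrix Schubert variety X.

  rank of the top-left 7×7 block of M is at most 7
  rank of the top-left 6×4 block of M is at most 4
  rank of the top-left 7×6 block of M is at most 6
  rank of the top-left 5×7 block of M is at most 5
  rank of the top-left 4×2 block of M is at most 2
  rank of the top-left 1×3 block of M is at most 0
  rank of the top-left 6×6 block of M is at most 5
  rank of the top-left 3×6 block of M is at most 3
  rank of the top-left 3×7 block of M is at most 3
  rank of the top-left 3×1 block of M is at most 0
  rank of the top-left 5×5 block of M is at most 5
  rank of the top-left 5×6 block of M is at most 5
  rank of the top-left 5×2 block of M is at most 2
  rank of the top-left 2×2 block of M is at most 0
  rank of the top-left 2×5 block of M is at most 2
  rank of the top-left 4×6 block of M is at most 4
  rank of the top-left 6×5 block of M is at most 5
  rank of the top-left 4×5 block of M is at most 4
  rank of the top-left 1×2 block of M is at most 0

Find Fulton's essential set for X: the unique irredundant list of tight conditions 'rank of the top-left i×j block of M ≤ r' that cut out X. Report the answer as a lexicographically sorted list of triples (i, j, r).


Rank table r_w(7×7) implied by the 19 constraints:

  R[1]: 0 0 0 1 1 1 1
  R[2]: 0 0 1 2 2 2 2
  R[3]: 0 1 2 3 3 3 3
  R[4]: 1 2 3 4 4 4 4
  R[5]: 1 2 3 4 5 5 5
  R[6]: 1 2 3 4 5 5 6
  R[7]: 1 2 3 4 5 6 7

so w = (4, 3, 2, 1, 5, 7, 6).

Fulton essential set (4 of the 7 Rothe cells):

[(1, 3, 0), (2, 2, 0), (3, 1, 0), (6, 6, 5)]
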